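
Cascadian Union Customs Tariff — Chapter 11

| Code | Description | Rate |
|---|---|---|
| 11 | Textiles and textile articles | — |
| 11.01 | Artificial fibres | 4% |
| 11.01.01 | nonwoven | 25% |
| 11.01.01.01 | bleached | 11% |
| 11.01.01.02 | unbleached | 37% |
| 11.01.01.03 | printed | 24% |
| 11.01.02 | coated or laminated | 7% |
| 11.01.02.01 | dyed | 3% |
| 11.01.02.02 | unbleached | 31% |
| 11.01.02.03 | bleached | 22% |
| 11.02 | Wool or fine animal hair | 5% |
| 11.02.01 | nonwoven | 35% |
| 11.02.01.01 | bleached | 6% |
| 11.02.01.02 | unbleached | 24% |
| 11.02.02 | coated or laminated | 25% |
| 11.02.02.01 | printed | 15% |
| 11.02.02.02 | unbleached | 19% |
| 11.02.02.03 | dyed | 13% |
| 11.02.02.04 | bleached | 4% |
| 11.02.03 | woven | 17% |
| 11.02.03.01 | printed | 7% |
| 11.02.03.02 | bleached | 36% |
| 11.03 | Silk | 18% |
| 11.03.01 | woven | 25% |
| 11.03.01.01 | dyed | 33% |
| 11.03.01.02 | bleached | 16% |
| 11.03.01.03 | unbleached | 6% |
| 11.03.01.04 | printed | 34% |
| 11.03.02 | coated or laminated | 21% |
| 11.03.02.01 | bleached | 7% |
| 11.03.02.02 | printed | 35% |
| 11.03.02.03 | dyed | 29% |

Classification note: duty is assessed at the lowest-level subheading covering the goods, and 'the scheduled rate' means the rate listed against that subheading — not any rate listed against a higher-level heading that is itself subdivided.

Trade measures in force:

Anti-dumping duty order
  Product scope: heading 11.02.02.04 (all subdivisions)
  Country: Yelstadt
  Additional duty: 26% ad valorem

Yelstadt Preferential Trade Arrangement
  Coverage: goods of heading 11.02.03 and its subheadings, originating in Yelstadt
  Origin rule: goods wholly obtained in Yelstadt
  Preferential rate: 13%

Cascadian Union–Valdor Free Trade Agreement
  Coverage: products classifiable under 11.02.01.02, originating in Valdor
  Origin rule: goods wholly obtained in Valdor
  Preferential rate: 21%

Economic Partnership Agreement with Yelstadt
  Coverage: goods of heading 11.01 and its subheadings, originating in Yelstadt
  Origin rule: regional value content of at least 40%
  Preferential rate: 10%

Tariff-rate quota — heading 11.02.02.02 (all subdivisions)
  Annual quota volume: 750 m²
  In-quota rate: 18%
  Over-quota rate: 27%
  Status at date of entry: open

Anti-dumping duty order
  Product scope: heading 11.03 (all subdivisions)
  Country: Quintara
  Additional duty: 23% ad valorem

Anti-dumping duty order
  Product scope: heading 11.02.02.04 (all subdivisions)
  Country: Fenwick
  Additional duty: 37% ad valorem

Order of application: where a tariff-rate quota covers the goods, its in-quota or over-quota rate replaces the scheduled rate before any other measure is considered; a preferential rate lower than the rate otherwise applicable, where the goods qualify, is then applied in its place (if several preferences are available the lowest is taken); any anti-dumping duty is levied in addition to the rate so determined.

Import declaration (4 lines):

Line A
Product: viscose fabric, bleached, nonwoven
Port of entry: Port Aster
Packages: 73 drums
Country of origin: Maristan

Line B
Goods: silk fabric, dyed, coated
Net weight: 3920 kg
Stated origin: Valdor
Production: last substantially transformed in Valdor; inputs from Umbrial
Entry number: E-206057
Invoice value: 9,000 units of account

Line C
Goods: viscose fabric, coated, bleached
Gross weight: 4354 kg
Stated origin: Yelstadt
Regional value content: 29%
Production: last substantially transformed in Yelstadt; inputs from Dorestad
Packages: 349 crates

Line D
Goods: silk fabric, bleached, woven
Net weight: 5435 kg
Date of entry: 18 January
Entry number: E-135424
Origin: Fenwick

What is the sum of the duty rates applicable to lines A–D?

78%

Line A: viscose → 11.01; nonwoven → 11.01.01; bleached → 11.01.01.01. Scheduled 11%. No special measure applies. → 11%.
Line B: silk → 11.03; coated → 11.03.02; dyed → 11.03.02.03. Scheduled 29%. Valdor agreement on 11.02.01.02: 11.03.02.03 not covered. → 29%.
Line C: viscose → 11.01; coated → 11.01.02; bleached → 11.01.02.03. Scheduled 22%. Yelstadt agreement on 11.02.03: 11.01.02.03 not covered; Yelstadt agreement on 11.01: RVC < 40%. → 22%.
Line D: silk → 11.03; woven → 11.03.01; bleached → 11.03.01.02. Scheduled 16%. No special measure applies. → 16%.
Sum: 11% + 29% + 22% + 16% = 78%.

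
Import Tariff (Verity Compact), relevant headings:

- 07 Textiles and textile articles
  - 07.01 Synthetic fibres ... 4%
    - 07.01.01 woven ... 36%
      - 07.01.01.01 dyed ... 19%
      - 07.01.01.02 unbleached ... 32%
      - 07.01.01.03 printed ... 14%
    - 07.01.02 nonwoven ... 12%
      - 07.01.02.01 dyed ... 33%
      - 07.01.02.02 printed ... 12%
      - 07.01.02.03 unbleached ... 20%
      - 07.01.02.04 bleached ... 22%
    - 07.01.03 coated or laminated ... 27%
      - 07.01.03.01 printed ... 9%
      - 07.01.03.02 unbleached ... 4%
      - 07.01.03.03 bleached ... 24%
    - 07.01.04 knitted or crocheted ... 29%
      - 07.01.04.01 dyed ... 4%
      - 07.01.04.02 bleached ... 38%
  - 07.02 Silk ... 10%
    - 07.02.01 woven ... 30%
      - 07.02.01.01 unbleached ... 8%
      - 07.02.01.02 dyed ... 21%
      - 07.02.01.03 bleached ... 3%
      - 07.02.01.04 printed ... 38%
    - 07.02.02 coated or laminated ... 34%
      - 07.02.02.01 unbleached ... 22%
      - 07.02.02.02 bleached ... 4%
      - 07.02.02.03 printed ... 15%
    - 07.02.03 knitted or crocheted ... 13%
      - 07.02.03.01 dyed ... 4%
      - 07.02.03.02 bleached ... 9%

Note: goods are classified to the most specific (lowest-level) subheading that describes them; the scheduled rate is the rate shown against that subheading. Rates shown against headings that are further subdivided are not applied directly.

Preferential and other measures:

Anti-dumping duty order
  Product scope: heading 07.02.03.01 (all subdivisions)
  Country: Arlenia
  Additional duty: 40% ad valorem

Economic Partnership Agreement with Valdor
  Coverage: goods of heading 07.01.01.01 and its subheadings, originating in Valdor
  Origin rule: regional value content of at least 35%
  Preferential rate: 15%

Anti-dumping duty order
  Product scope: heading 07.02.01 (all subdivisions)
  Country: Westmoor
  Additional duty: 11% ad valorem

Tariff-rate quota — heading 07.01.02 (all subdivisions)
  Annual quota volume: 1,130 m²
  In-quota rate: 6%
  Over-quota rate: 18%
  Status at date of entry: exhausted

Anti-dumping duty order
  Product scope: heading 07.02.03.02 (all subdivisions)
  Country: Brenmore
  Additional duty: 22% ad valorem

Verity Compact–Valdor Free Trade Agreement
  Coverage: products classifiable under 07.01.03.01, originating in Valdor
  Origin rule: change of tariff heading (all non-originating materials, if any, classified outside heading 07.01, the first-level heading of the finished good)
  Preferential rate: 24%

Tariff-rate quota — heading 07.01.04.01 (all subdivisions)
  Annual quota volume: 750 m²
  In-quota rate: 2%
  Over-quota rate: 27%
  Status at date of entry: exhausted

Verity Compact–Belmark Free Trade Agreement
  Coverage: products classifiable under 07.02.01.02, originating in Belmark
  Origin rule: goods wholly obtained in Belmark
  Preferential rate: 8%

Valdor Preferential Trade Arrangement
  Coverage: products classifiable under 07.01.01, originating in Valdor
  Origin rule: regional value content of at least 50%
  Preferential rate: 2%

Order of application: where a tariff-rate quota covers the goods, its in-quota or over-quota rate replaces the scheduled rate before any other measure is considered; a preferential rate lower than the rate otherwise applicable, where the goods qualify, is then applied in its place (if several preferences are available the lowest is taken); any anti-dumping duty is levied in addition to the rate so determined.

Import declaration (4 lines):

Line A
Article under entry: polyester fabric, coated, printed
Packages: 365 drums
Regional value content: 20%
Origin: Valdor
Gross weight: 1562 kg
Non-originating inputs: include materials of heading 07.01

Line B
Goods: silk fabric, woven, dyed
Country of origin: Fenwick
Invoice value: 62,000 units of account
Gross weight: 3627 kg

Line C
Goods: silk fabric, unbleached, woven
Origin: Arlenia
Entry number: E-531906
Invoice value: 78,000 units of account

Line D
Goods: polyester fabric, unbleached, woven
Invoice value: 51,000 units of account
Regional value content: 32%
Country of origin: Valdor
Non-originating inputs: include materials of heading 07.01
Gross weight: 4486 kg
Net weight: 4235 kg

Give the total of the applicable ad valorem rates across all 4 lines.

70%

Line A: polyester → 07.01; coated → 07.01.03; printed → 07.01.03.01. Scheduled 9%. Valdor agreement on 07.01.01.01: 07.01.03.01 not covered; Valdor agreement on 07.01.03.01: CTH not met; Valdor agreement on 07.01.01: 07.01.03.01 not covered. → 9%.
Line B: silk → 07.02; woven → 07.02.01; dyed → 07.02.01.02. Scheduled 21%. No special measure applies. → 21%.
Line C: silk → 07.02; woven → 07.02.01; unbleached → 07.02.01.01. Scheduled 8%. No special measure applies. → 8%.
Line D: polyester → 07.01; woven → 07.01.01; unbleached → 07.01.01.02. Scheduled 32%. Valdor agreement on 07.01.01.01: 07.01.01.02 not covered; Valdor agreement on 07.01.03.01: 07.01.01.02 not covered; Valdor agreement on 07.01.01: RVC < 50%. → 32%.
Sum: 9% + 21% + 8% + 32% = 70%.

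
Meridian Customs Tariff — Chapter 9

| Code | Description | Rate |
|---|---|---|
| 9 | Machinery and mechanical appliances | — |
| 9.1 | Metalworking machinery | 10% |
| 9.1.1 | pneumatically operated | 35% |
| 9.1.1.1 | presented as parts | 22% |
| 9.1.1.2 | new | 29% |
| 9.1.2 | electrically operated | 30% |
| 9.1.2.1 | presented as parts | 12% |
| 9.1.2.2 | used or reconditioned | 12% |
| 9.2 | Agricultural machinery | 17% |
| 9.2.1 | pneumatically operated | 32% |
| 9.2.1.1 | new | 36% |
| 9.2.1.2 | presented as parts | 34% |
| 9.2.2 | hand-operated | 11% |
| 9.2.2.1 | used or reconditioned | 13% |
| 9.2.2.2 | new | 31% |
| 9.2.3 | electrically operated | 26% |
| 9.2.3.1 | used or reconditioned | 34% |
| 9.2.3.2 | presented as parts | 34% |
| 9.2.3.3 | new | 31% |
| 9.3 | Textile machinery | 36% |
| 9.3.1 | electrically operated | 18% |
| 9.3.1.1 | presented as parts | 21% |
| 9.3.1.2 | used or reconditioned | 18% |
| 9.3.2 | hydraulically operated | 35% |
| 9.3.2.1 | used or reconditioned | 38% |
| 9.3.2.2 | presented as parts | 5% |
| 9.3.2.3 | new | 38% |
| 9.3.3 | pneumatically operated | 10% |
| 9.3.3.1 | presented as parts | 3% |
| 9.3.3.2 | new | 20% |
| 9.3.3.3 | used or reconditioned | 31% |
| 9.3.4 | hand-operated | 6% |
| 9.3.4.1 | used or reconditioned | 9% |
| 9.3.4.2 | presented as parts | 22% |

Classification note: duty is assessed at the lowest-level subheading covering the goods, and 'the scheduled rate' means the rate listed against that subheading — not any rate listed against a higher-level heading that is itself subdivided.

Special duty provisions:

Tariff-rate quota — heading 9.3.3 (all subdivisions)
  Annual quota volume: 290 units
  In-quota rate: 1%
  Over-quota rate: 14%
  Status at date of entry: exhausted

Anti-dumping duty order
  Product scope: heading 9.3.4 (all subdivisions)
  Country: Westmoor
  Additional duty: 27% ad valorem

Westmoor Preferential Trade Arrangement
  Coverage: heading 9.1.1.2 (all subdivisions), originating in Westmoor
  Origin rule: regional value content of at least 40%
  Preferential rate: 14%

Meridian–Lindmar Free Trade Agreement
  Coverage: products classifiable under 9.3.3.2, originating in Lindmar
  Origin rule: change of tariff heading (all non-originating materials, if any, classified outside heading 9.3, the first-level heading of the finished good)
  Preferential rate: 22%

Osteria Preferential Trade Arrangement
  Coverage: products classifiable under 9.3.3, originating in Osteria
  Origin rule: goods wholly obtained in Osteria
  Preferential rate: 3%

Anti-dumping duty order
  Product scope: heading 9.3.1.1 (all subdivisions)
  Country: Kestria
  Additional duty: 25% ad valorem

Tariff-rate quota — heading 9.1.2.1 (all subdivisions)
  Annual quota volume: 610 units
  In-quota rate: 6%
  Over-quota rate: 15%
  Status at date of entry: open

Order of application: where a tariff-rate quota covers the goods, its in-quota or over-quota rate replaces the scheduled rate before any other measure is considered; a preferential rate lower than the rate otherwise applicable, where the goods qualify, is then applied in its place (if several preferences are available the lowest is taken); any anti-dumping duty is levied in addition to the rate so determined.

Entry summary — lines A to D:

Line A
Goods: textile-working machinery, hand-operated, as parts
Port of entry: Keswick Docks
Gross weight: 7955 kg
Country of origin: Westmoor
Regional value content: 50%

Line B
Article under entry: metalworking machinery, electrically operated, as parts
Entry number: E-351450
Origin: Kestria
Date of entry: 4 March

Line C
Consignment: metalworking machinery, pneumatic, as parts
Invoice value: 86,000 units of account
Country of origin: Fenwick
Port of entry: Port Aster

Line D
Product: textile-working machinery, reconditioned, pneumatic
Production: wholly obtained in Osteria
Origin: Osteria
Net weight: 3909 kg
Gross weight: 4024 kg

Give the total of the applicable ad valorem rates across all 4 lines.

Line A: textile-working → 9.3; hand-operated → 9.3.4; as parts → 9.3.4.2. Scheduled 22%. Westmoor agreement on 9.1.1.2: 9.3.4.2 not covered; anti-dumping (Westmoor, 9.3.4): +27%; total 22% + 27% = 49%. → 49%.
Line B: metalworking → 9.1; electrically operated → 9.1.2; as parts → 9.1.2.1. Scheduled 12%. quota on 9.1.2.1 open → in-quota 6%. → 6%.
Line C: metalworking → 9.1; pneumatic → 9.1.1; as parts → 9.1.1.1. Scheduled 22%. No special measure applies. → 22%.
Line D: textile-working → 9.3; pneumatic → 9.3.3; reconditioned → 9.3.3.3. Scheduled 31%. quota on 9.3.3 exhausted → over-quota 14%; Osteria agreement on 9.3.3: wholly obtained → 3% available; preferential 3%. → 3%.
Sum: 49% + 6% + 22% + 3% = 80%.

80%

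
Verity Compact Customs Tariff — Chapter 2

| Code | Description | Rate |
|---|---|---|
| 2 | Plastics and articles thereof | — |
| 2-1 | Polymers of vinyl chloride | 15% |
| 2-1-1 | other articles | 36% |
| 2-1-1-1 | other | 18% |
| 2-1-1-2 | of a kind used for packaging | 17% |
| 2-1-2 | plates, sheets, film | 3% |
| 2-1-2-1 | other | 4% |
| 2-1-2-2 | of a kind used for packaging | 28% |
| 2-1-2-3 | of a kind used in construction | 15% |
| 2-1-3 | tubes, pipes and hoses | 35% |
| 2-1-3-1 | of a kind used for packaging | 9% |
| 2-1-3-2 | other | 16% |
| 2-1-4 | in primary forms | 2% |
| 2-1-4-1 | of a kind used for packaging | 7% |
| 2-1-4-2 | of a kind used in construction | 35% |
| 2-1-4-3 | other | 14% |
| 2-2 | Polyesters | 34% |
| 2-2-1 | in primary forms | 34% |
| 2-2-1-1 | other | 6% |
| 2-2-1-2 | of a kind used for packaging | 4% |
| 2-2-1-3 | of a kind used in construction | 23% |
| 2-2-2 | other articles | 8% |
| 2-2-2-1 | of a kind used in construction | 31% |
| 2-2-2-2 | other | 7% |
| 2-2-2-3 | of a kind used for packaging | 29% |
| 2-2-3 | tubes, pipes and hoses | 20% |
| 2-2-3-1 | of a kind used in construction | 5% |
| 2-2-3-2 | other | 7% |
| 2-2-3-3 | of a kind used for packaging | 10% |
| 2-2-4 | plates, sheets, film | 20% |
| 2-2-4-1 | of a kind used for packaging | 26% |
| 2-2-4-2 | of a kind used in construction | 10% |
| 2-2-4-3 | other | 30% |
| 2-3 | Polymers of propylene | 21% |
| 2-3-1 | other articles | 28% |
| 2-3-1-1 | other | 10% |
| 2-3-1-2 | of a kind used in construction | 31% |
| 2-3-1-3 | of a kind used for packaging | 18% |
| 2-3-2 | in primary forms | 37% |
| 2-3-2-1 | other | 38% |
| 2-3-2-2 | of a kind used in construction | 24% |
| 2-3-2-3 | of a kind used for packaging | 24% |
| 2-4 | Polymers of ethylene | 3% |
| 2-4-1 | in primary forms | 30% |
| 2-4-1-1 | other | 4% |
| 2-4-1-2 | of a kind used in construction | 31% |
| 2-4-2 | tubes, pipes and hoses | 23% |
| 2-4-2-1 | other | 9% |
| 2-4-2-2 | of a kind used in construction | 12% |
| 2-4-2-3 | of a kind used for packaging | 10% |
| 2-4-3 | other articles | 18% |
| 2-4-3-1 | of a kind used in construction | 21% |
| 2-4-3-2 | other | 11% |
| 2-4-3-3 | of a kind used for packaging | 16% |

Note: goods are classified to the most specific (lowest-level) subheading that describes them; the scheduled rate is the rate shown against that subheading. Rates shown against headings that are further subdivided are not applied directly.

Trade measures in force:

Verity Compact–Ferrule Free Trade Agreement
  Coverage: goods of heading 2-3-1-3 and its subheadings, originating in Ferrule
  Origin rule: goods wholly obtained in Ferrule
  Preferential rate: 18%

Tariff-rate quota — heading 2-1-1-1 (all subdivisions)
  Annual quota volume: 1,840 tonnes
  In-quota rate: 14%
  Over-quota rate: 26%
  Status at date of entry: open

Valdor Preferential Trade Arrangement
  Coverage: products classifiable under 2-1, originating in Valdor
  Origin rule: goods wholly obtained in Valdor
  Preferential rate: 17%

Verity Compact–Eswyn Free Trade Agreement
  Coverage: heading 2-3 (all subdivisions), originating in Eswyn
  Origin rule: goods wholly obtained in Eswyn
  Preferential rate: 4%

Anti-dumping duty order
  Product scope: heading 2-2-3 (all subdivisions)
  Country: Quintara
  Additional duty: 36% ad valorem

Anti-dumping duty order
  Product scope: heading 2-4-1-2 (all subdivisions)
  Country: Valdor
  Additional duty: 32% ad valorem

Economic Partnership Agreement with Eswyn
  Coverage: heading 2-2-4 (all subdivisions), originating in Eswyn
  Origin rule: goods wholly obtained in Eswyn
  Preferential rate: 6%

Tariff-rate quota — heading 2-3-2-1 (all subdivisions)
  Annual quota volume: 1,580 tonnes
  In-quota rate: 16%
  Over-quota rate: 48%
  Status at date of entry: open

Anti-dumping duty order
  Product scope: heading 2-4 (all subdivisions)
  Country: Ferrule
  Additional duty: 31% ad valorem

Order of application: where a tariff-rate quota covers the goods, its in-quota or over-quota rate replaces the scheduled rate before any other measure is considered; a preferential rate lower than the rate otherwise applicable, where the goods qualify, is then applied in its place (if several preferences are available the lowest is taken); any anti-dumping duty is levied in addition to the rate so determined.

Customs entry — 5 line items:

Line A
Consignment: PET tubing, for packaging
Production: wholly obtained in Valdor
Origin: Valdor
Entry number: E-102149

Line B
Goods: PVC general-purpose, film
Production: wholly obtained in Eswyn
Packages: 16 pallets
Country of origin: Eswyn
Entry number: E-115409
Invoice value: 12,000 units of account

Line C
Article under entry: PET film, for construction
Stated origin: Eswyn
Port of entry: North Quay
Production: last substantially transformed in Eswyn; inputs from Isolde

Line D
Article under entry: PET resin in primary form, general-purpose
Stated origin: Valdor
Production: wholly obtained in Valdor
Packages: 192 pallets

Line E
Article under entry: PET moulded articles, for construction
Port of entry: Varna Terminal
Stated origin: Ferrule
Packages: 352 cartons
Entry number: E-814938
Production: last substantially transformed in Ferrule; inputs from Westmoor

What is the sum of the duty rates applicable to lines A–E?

Line A: PET → 2-2; tubing → 2-2-3; for packaging → 2-2-3-3. Scheduled 10%. Valdor agreement on 2-1: 2-2-3-3 not covered. → 10%.
Line B: PVC → 2-1; film → 2-1-2; general-purpose → 2-1-2-1. Scheduled 4%. Eswyn agreement on 2-3: 2-1-2-1 not covered; Eswyn agreement on 2-2-4: 2-1-2-1 not covered. → 4%.
Line C: PET → 2-2; film → 2-2-4; for construction → 2-2-4-2. Scheduled 10%. Eswyn agreement on 2-3: 2-2-4-2 not covered; Eswyn agreement on 2-2-4: not wholly obtained. → 10%.
Line D: PET → 2-2; resin in primary form → 2-2-1; general-purpose → 2-2-1-1. Scheduled 6%. Valdor agreement on 2-1: 2-2-1-1 not covered. → 6%.
Line E: PET → 2-2; moulded articles → 2-2-2; for construction → 2-2-2-1. Scheduled 31%. Ferrule agreement on 2-3-1-3: 2-2-2-1 not covered. → 31%.
Sum: 10% + 4% + 10% + 6% + 31% = 61%.

61%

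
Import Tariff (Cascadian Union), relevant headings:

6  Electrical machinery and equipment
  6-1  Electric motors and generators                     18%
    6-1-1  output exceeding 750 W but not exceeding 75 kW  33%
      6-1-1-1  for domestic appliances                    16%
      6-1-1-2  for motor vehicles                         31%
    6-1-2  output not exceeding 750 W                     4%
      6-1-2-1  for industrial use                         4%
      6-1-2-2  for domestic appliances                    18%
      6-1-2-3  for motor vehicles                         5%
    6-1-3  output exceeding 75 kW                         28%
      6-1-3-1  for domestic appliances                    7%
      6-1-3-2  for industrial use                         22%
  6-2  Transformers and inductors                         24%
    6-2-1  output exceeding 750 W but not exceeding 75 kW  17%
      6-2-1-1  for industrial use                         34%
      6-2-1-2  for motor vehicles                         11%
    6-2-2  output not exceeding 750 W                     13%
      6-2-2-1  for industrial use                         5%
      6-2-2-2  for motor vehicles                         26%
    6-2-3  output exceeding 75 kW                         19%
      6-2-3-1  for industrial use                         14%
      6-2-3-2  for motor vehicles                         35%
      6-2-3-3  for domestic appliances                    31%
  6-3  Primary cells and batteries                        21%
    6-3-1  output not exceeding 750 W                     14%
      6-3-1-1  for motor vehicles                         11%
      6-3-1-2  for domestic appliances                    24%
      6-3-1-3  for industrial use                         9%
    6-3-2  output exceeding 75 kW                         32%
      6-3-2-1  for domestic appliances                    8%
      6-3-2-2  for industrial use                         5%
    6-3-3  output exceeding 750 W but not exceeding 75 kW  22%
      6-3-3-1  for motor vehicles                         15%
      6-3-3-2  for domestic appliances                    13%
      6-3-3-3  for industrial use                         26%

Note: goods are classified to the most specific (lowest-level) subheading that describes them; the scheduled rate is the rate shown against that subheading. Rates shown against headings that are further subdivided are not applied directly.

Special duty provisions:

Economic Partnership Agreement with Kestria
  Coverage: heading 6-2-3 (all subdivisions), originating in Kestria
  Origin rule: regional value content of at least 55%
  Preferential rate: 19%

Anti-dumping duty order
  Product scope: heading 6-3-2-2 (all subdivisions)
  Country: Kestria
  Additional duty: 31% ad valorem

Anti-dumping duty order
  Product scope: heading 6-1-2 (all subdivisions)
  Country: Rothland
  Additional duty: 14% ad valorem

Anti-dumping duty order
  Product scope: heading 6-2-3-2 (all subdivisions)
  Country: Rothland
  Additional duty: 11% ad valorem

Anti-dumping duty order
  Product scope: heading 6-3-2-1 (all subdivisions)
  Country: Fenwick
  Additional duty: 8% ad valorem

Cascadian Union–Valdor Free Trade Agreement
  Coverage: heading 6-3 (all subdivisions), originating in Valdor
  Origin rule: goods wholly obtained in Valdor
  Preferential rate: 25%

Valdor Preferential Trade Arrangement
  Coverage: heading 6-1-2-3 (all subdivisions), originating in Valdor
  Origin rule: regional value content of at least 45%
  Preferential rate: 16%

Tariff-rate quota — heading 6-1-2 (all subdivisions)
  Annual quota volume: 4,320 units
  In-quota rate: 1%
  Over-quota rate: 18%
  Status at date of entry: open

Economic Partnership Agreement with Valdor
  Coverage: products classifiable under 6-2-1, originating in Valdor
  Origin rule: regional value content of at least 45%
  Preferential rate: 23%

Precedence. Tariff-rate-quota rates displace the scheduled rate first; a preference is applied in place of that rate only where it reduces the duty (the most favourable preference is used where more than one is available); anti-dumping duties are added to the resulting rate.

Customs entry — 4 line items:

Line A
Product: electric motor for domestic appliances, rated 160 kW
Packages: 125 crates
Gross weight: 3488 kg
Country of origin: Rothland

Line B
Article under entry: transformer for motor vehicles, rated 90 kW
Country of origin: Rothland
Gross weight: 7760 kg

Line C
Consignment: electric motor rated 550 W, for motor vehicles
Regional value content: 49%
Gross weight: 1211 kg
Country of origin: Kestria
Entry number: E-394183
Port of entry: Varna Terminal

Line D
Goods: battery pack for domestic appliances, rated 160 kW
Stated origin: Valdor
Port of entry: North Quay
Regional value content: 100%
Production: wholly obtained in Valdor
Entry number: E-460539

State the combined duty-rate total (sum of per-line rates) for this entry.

Line A: electric motor → 6-1; rated 160 kW → 6-1-3; for domestic appliances → 6-1-3-1. Scheduled 7%. No special measure applies. → 7%.
Line B: transformer → 6-2; rated 90 kW → 6-2-3; for motor vehicles → 6-2-3-2. Scheduled 35%. anti-dumping (Rothland, 6-2-3-2): +11%; total 35% + 11% = 46%. → 46%.
Line C: electric motor → 6-1; rated 550 W → 6-1-2; for motor vehicles → 6-1-2-3. Scheduled 5%. quota on 6-1-2 open → in-quota 1%; Kestria agreement on 6-2-3: 6-1-2-3 not covered. → 1%.
Line D: battery pack → 6-3; rated 160 kW → 6-3-2; for domestic appliances → 6-3-2-1. Scheduled 8%. Valdor agreement on 6-3: wholly obtained → 25% available; Valdor agreement on 6-1-2-3: 6-3-2-1 not covered; Valdor agreement on 6-2-1: 6-3-2-1 not covered; preference 25% not lower than 8% → no reduction. → 8%.
Sum: 7% + 46% + 1% + 8% = 62%.

62%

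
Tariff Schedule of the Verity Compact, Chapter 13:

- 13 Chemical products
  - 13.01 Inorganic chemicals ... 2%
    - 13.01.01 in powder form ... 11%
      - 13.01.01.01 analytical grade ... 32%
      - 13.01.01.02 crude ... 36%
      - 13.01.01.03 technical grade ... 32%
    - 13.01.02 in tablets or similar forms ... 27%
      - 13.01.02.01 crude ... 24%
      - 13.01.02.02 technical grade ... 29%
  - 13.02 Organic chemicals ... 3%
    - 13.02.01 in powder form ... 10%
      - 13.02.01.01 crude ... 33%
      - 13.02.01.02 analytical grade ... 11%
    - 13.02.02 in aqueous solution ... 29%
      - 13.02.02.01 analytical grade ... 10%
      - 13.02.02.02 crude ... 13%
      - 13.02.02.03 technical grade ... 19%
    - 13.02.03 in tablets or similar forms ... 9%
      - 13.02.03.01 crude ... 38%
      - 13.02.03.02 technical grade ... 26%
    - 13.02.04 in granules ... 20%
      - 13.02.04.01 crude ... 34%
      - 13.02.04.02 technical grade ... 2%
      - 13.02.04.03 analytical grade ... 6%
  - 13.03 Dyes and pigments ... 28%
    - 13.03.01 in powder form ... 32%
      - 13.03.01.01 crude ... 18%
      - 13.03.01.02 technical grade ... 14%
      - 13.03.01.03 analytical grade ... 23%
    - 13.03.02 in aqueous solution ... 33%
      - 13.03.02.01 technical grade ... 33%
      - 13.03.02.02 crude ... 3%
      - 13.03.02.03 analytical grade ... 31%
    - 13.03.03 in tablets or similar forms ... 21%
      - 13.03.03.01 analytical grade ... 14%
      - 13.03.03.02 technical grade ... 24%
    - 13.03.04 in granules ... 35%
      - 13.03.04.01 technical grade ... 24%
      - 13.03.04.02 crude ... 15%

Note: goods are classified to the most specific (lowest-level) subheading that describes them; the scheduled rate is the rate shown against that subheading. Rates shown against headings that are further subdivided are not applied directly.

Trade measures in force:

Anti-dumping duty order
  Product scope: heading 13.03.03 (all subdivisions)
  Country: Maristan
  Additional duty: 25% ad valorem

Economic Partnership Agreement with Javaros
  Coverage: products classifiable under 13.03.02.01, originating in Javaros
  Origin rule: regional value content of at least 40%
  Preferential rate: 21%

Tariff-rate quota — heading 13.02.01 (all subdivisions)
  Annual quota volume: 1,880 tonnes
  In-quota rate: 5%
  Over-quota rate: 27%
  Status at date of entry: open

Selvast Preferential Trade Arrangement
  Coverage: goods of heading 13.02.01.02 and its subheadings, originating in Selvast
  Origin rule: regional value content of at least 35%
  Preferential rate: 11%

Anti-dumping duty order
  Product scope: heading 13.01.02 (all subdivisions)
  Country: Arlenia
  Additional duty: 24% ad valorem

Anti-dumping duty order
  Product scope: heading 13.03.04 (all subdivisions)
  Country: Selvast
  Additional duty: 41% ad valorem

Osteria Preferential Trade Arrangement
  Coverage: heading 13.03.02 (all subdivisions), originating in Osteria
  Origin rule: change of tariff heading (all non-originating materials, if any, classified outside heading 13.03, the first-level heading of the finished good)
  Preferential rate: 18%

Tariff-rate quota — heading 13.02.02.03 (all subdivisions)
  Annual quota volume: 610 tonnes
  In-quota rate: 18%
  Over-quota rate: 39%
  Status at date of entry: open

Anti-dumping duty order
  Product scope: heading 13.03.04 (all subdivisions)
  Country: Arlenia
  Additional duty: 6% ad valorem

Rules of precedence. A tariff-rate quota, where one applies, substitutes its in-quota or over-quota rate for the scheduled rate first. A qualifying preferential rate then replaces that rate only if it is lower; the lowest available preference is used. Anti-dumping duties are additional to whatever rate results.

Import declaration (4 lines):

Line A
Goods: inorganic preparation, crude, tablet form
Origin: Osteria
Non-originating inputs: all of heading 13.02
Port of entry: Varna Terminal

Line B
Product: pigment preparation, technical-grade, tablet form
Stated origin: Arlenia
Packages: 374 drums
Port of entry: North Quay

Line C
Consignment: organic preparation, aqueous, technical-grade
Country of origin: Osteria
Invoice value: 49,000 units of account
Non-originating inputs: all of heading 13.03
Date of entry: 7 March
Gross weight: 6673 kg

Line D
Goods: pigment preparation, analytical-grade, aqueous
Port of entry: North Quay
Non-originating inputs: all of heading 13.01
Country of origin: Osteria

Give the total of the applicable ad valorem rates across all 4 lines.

84%

Line A: inorganic → 13.01; tablet form → 13.01.02; crude → 13.01.02.01. Scheduled 24%. Osteria agreement on 13.03.02: 13.01.02.01 not covered. → 24%.
Line B: pigment → 13.03; tablet form → 13.03.03; technical-grade → 13.03.03.02. Scheduled 24%. No special measure applies. → 24%.
Line C: organic → 13.02; aqueous → 13.02.02; technical-grade → 13.02.02.03. Scheduled 19%. quota on 13.02.02.03 open → in-quota 18%; Osteria agreement on 13.03.02: 13.02.02.03 not covered. → 18%.
Line D: pigment → 13.03; aqueous → 13.03.02; analytical-grade → 13.03.02.03. Scheduled 31%. Osteria agreement on 13.03.02: CTH met → 18% available; preferential 18%. → 18%.
Sum: 24% + 24% + 18% + 18% = 84%.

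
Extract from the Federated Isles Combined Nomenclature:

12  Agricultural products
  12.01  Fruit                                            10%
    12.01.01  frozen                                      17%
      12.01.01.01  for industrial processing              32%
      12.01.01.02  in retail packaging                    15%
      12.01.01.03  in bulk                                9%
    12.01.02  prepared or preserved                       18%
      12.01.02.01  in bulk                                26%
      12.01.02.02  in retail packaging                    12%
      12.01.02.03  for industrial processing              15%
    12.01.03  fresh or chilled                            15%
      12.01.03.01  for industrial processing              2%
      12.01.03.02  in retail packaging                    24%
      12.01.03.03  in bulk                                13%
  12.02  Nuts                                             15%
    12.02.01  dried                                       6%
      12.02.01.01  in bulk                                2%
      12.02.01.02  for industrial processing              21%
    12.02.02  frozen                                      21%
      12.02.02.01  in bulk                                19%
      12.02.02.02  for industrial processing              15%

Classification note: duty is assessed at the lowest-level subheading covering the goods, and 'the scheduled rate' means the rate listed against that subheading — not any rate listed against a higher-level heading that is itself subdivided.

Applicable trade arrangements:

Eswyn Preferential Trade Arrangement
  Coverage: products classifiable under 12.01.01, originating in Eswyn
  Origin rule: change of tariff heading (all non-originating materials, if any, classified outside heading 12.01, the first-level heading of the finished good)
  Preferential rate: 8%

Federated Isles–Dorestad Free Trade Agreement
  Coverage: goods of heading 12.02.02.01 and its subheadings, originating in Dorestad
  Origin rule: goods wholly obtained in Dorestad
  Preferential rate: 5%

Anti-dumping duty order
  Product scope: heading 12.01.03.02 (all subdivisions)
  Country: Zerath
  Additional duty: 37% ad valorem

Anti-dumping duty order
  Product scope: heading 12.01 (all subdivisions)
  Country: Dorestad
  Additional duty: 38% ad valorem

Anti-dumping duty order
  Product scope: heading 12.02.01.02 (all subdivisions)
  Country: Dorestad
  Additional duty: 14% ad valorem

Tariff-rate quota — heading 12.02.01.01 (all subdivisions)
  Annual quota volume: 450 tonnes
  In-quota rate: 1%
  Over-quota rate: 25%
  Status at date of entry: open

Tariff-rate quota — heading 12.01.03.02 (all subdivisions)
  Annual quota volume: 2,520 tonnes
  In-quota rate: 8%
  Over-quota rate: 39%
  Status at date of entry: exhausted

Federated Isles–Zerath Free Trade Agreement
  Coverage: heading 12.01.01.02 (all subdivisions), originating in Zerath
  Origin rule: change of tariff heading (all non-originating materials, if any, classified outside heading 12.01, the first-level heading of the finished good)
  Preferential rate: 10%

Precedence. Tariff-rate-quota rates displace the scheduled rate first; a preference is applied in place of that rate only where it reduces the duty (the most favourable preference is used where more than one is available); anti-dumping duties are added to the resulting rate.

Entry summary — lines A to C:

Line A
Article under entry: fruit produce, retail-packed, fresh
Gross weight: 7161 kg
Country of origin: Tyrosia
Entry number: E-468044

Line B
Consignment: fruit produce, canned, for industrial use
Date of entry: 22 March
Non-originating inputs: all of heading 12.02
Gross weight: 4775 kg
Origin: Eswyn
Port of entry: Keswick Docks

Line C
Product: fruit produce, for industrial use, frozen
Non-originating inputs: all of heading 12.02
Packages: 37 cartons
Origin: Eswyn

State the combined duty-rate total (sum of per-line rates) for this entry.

Line A: fruit → 12.01; fresh → 12.01.03; retail-packed → 12.01.03.02. Scheduled 24%. quota on 12.01.03.02 exhausted → over-quota 39%. → 39%.
Line B: fruit → 12.01; canned → 12.01.02; for industrial use → 12.01.02.03. Scheduled 15%. Eswyn agreement on 12.01.01: 12.01.02.03 not covered. → 15%.
Line C: fruit → 12.01; frozen → 12.01.01; for industrial use → 12.01.01.01. Scheduled 32%. Eswyn agreement on 12.01.01: CTH met → 8% available; preferential 8%. → 8%.
Sum: 39% + 15% + 8% = 62%.

62%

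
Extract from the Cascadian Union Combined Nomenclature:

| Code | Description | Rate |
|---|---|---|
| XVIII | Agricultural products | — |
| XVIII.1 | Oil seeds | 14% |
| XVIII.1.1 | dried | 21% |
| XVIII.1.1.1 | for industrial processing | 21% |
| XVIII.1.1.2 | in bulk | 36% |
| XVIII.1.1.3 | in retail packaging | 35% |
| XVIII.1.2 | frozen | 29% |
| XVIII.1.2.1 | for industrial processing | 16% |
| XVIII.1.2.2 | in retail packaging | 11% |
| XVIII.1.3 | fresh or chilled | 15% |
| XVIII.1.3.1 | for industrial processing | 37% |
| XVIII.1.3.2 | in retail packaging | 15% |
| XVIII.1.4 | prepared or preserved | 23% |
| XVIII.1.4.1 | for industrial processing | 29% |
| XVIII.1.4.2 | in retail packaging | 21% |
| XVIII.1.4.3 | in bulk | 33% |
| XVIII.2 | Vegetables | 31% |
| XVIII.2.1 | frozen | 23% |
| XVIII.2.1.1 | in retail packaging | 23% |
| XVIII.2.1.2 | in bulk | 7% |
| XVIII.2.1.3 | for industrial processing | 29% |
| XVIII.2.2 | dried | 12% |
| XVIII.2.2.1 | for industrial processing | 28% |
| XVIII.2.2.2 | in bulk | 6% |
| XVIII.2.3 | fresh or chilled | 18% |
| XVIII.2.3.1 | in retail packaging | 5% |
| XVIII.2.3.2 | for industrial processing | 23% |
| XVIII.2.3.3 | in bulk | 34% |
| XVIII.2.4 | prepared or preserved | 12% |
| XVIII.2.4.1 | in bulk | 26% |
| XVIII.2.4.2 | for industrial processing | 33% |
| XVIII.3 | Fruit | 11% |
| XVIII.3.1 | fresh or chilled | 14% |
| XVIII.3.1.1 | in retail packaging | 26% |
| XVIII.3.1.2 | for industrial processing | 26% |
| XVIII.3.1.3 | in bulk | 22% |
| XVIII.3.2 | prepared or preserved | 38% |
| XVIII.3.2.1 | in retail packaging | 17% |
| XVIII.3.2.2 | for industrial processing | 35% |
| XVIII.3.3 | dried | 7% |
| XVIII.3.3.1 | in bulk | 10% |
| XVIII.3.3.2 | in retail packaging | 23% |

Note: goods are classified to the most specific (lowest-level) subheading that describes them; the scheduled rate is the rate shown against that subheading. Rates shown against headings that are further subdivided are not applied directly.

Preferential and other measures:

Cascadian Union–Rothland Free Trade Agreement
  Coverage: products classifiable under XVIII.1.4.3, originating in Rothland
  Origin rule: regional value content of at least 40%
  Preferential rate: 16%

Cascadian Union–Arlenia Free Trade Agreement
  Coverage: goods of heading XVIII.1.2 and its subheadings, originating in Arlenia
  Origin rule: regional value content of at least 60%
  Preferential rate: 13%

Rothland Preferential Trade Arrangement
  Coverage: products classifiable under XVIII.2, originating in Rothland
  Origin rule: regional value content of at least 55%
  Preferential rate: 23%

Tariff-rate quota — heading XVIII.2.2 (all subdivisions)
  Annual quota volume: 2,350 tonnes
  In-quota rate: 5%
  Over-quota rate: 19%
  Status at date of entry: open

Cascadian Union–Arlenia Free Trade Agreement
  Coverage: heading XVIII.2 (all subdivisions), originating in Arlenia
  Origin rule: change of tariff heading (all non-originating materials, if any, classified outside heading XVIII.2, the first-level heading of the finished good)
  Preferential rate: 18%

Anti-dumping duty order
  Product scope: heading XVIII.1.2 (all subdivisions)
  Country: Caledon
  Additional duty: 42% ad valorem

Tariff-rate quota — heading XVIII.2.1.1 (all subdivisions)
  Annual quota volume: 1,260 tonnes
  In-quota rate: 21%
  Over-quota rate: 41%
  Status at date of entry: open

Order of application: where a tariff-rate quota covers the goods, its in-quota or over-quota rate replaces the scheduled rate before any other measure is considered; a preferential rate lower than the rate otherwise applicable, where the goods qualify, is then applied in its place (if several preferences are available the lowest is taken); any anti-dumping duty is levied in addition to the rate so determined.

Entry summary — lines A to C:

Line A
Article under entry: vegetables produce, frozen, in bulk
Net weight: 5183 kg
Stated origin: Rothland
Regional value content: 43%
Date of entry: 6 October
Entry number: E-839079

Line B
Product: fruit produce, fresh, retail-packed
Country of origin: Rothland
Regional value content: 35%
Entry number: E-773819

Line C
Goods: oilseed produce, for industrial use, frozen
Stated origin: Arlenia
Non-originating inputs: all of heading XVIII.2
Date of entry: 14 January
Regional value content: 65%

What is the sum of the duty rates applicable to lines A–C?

Line A: vegetables → XVIII.2; frozen → XVIII.2.1; in bulk → XVIII.2.1.2. Scheduled 7%. Rothland agreement on XVIII.1.4.3: XVIII.2.1.2 not covered; Rothland agreement on XVIII.2: RVC < 55%. → 7%.
Line B: fruit → XVIII.3; fresh → XVIII.3.1; retail-packed → XVIII.3.1.1. Scheduled 26%. Rothland agreement on XVIII.1.4.3: XVIII.3.1.1 not covered; Rothland agreement on XVIII.2: XVIII.3.1.1 not covered. → 26%.
Line C: oilseed → XVIII.1; frozen → XVIII.1.2; for industrial use → XVIII.1.2.1. Scheduled 16%. Arlenia agreement on XVIII.1.2: RVC ≥ 60% → 13% available; Arlenia agreement on XVIII.2: XVIII.1.2.1 not covered; preferential 13%. → 13%.
Sum: 7% + 26% + 13% = 46%.

46%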